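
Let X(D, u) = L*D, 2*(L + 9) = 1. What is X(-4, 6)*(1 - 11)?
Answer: -340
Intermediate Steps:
L = -17/2 (L = -9 + (½)*1 = -9 + ½ = -17/2 ≈ -8.5000)
X(D, u) = -17*D/2
X(-4, 6)*(1 - 11) = (-17/2*(-4))*(1 - 11) = 34*(-10) = -340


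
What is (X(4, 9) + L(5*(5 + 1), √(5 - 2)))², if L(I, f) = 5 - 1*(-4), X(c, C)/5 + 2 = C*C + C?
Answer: 201601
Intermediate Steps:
X(c, C) = -10 + 5*C + 5*C² (X(c, C) = -10 + 5*(C*C + C) = -10 + 5*(C² + C) = -10 + 5*(C + C²) = -10 + (5*C + 5*C²) = -10 + 5*C + 5*C²)
L(I, f) = 9 (L(I, f) = 5 + 4 = 9)
(X(4, 9) + L(5*(5 + 1), √(5 - 2)))² = ((-10 + 5*9 + 5*9²) + 9)² = ((-10 + 45 + 5*81) + 9)² = ((-10 + 45 + 405) + 9)² = (440 + 9)² = 449² = 201601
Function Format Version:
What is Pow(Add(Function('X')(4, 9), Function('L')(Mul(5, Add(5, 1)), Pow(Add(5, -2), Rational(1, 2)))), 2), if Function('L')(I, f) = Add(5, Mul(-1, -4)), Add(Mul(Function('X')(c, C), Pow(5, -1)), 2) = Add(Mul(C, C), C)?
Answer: 201601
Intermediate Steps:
Function('X')(c, C) = Add(-10, Mul(5, C), Mul(5, Pow(C, 2))) (Function('X')(c, C) = Add(-10, Mul(5, Add(Mul(C, C), C))) = Add(-10, Mul(5, Add(Pow(C, 2), C))) = Add(-10, Mul(5, Add(C, Pow(C, 2)))) = Add(-10, Add(Mul(5, C), Mul(5, Pow(C, 2)))) = Add(-10, Mul(5, C), Mul(5, Pow(C, 2))))
Function('L')(I, f) = 9 (Function('L')(I, f) = Add(5, 4) = 9)
Pow(Add(Function('X')(4, 9), Function('L')(Mul(5, Add(5, 1)), Pow(Add(5, -2), Rational(1, 2)))), 2) = Pow(Add(Add(-10, Mul(5, 9), Mul(5, Pow(9, 2))), 9), 2) = Pow(Add(Add(-10, 45, Mul(5, 81)), 9), 2) = Pow(Add(Add(-10, 45, 405), 9), 2) = Pow(Add(440, 9), 2) = Pow(449, 2) = 201601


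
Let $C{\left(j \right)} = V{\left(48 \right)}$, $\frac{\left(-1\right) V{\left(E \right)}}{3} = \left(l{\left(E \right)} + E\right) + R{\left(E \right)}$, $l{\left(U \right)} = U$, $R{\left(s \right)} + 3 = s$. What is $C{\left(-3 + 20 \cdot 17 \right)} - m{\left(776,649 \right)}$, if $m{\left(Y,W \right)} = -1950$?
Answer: $1527$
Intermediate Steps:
$R{\left(s \right)} = -3 + s$
$V{\left(E \right)} = 9 - 9 E$ ($V{\left(E \right)} = - 3 \left(\left(E + E\right) + \left(-3 + E\right)\right) = - 3 \left(2 E + \left(-3 + E\right)\right) = - 3 \left(-3 + 3 E\right) = 9 - 9 E$)
$C{\left(j \right)} = -423$ ($C{\left(j \right)} = 9 - 432 = -423$)
$C{\left(-3 + 20 \cdot 17 \right)} - m{\left(776,649 \right)} = -423 - -1950 = -423 + 1950 = 1527$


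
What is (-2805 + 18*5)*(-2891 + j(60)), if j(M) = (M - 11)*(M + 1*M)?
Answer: -8115135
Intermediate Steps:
j(M) = 2*M*(-11 + M) (j(M) = (-11 + M)*(M + M) = (-11 + M)*(2*M) = 2*M*(-11 + M))
(-2805 + 18*5)*(-2891 + j(60)) = (-2805 + 18*5)*(-2891 + 2*60*(-11 + 60)) = (-2805 + 90)*(-2891 + 2*60*49) = -2715*(-2891 + 5880) = -2715*2989 = -8115135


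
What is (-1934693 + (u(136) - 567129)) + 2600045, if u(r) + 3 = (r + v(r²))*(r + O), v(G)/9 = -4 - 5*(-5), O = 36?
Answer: 154120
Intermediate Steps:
v(G) = 189 (v(G) = 9*(-4 - 5*(-5)) = 9*(-4 + 25) = 9*21 = 189)
u(r) = -3 + (36 + r)*(189 + r) (u(r) = -3 + (r + 189)*(r + 36) = -3 + (189 + r)*(36 + r) = -3 + (36 + r)*(189 + r))
(-1934693 + (u(136) - 567129)) + 2600045 = (-1934693 + ((6801 + 136² + 225*136) - 567129)) + 2600045 = (-1934693 + ((6801 + 18496 + 30600) - 567129)) + 2600045 = (-1934693 + (55897 - 567129)) + 2600045 = (-1934693 - 511232) + 2600045 = -2445925 + 2600045 = 154120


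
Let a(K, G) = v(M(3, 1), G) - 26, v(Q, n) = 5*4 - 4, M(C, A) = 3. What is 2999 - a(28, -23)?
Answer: 3009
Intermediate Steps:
v(Q, n) = 16 (v(Q, n) = 20 - 4 = 16)
a(K, G) = -10 (a(K, G) = 16 - 26 = -10)
2999 - a(28, -23) = 2999 - 1*(-10) = 2999 + 10 = 3009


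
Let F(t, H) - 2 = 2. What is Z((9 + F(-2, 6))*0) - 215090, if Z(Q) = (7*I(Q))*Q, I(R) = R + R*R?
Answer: -215090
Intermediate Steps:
I(R) = R + R**2
F(t, H) = 4 (F(t, H) = 2 + 2 = 4)
Z(Q) = 7*Q**2*(1 + Q) (Z(Q) = (7*(Q*(1 + Q)))*Q = (7*Q*(1 + Q))*Q = 7*Q**2*(1 + Q))
Z((9 + F(-2, 6))*0) - 215090 = 7*((9 + 4)*0)**2*(1 + (9 + 4)*0) - 215090 = 7*(13*0)**2*(1 + 13*0) - 215090 = 7*0**2*(1 + 0) - 215090 = 7*0*1 - 215090 = 0 - 215090 = -215090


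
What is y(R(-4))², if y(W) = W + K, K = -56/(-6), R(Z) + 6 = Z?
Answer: 4/9 ≈ 0.44444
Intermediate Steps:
R(Z) = -6 + Z
K = 28/3 (K = -56*(-⅙) = 28/3 ≈ 9.3333)
y(W) = 28/3 + W (y(W) = W + 28/3 = 28/3 + W)
y(R(-4))² = (28/3 + (-6 - 4))² = (28/3 - 10)² = (-⅔)² = 4/9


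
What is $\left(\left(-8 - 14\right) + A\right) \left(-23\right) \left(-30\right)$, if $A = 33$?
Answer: $7590$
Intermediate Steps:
$\left(\left(-8 - 14\right) + A\right) \left(-23\right) \left(-30\right) = \left(\left(-8 - 14\right) + 33\right) \left(-23\right) \left(-30\right) = \left(-22 + 33\right) \left(-23\right) \left(-30\right) = 11 \left(-23\right) \left(-30\right) = \left(-253\right) \left(-30\right) = 7590$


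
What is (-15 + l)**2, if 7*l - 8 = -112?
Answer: 43681/49 ≈ 891.45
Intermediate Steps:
l = -104/7 (l = 8/7 + (1/7)*(-112) = 8/7 - 16 = -104/7 ≈ -14.857)
(-15 + l)**2 = (-15 - 104/7)**2 = (-209/7)**2 = 43681/49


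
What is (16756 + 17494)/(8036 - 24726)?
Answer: -3425/1669 ≈ -2.0521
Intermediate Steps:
(16756 + 17494)/(8036 - 24726) = 34250/(-16690) = 34250*(-1/16690) = -3425/1669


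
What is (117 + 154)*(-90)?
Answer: -24390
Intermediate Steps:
(117 + 154)*(-90) = 271*(-90) = -24390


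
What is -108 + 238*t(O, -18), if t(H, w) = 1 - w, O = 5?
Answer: 4414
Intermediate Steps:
-108 + 238*t(O, -18) = -108 + 238*(1 - 1*(-18)) = -108 + 238*(1 + 18) = -108 + 238*19 = -108 + 4522 = 4414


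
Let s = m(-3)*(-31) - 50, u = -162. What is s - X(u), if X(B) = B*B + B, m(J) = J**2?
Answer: -26411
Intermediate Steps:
s = -329 (s = (-3)**2*(-31) - 50 = 9*(-31) - 50 = -279 - 50 = -329)
X(B) = B + B**2 (X(B) = B**2 + B = B + B**2)
s - X(u) = -329 - (-162)*(1 - 162) = -329 - (-162)*(-161) = -329 - 1*26082 = -329 - 26082 = -26411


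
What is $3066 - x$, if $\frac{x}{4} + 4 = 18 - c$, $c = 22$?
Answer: $3098$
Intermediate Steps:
$x = -32$ ($x = -16 + 4 \left(18 - 22\right) = -16 + 4 \left(-4\right) = -16 - 16 = -32$)
$3066 - x = 3066 - -32 = 3066 + 32 = 3098$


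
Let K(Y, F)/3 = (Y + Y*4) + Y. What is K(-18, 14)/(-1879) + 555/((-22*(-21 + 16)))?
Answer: 215697/41338 ≈ 5.2179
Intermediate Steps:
K(Y, F) = 18*Y (K(Y, F) = 3*((Y + Y*4) + Y) = 3*((Y + 4*Y) + Y) = 3*(5*Y + Y) = 3*(6*Y) = 18*Y)
K(-18, 14)/(-1879) + 555/((-22*(-21 + 16))) = (18*(-18))/(-1879) + 555/((-22*(-21 + 16))) = -324*(-1/1879) + 555/((-22*(-5))) = 324/1879 + 555/110 = 324/1879 + 555*(1/110) = 324/1879 + 111/22 = 215697/41338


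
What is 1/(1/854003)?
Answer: 854003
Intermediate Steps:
1/(1/854003) = 854003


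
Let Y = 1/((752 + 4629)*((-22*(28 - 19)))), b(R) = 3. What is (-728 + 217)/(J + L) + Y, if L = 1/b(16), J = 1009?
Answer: -816659741/1613073132 ≈ -0.50628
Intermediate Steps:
L = ⅓ (L = 1/3 = ⅓ ≈ 0.33333)
Y = -1/1065438 (Y = 1/(5381*((-22*9))) = (1/5381)/(-198) = (1/5381)*(-1/198) = -1/1065438 ≈ -9.3858e-7)
(-728 + 217)/(J + L) + Y = (-728 + 217)/(1009 + ⅓) - 1/1065438 = -511/3028/3 - 1/1065438 = -511*3/3028 - 1/1065438 = -1533/3028 - 1/1065438 = -816659741/1613073132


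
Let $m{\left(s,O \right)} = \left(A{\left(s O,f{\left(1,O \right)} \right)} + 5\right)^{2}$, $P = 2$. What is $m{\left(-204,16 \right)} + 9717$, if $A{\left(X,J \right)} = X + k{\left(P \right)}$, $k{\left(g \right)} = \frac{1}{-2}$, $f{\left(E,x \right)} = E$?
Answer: $\frac{42536229}{4} \approx 1.0634 \cdot 10^{7}$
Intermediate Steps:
$k{\left(g \right)} = - \frac{1}{2}$
$A{\left(X,J \right)} = - \frac{1}{2} + X$ ($A{\left(X,J \right)} = X - \frac{1}{2} = - \frac{1}{2} + X$)
$m{\left(s,O \right)} = \left(\frac{9}{2} + O s\right)^{2}$ ($m{\left(s,O \right)} = \left(\left(- \frac{1}{2} + s O\right) + 5\right)^{2} = \left(\left(- \frac{1}{2} + O s\right) + 5\right)^{2} = \left(\frac{9}{2} + O s\right)^{2}$)
$m{\left(-204,16 \right)} + 9717 = \frac{\left(9 + 2 \cdot 16 \left(-204\right)\right)^{2}}{4} + 9717 = \frac{\left(9 - 6528\right)^{2}}{4} + 9717 = \frac{\left(-6519\right)^{2}}{4} + 9717 = \frac{1}{4} \cdot 42497361 + 9717 = \frac{42497361}{4} + 9717 = \frac{42536229}{4}$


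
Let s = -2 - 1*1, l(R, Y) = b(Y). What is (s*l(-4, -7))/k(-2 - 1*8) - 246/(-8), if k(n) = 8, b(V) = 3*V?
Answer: 309/8 ≈ 38.625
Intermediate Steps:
l(R, Y) = 3*Y
s = -3 (s = -2 - 1 = -3)
(s*l(-4, -7))/k(-2 - 1*8) - 246/(-8) = -9*(-7)/8 - 246/(-8) = -3*(-21)*(⅛) - 246*(-⅛) = 63*(⅛) + 123/4 = 63/8 + 123/4 = 309/8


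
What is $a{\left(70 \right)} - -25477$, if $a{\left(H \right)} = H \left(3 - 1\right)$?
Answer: $25617$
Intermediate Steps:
$a{\left(H \right)} = 2 H$ ($a{\left(H \right)} = H 2 = 2 H$)
$a{\left(70 \right)} - -25477 = 2 \cdot 70 - -25477 = 140 + 25477 = 25617$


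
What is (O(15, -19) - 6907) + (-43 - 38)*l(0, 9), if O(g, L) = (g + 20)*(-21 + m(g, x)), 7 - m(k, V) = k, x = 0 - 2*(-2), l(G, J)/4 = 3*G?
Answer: -7922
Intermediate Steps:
l(G, J) = 12*G (l(G, J) = 4*(3*G) = 12*G)
x = 4 (x = 0 + 4 = 4)
m(k, V) = 7 - k
O(g, L) = (-14 - g)*(20 + g) (O(g, L) = (g + 20)*(-21 + (7 - g)) = (20 + g)*(-14 - g) = (-14 - g)*(20 + g))
(O(15, -19) - 6907) + (-43 - 38)*l(0, 9) = ((-280 - 1*15² - 34*15) - 6907) + (-43 - 38)*(12*0) = ((-280 - 1*225 - 510) - 6907) - 81*0 = ((-280 - 225 - 510) - 6907) + 0 = (-1015 - 6907) + 0 = -7922 + 0 = -7922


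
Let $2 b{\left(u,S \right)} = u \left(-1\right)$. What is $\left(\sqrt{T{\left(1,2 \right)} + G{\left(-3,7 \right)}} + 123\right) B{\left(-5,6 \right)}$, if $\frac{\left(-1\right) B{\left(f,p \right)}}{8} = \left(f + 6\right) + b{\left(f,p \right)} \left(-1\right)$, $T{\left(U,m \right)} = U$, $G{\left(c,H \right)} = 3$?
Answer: $1500$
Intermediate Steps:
$b{\left(u,S \right)} = - \frac{u}{2}$ ($b{\left(u,S \right)} = \frac{u \left(-1\right)}{2} = \frac{\left(-1\right) u}{2} = - \frac{u}{2}$)
$B{\left(f,p \right)} = -48 - 12 f$ ($B{\left(f,p \right)} = - 8 \left(\left(f + 6\right) + - \frac{f}{2} \left(-1\right)\right) = - 8 \left(\left(6 + f\right) + \frac{f}{2}\right) = - 8 \left(6 + \frac{3 f}{2}\right) = -48 - 12 f$)
$\left(\sqrt{T{\left(1,2 \right)} + G{\left(-3,7 \right)}} + 123\right) B{\left(-5,6 \right)} = \left(\sqrt{1 + 3} + 123\right) \left(-48 - -60\right) = \left(\sqrt{4} + 123\right) \left(-48 + 60\right) = \left(2 + 123\right) 12 = 125 \cdot 12 = 1500$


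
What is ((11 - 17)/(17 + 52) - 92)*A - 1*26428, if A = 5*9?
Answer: -703154/23 ≈ -30572.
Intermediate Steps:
A = 45
((11 - 17)/(17 + 52) - 92)*A - 1*26428 = ((11 - 17)/(17 + 52) - 92)*45 - 1*26428 = (-6/69 - 92)*45 - 26428 = (-6*1/69 - 92)*45 - 26428 = (-2/23 - 92)*45 - 26428 = -2118/23*45 - 26428 = -95310/23 - 26428 = -703154/23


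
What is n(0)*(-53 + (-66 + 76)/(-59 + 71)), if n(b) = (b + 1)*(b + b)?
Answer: 0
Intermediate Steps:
n(b) = 2*b*(1 + b) (n(b) = (1 + b)*(2*b) = 2*b*(1 + b))
n(0)*(-53 + (-66 + 76)/(-59 + 71)) = (2*0*(1 + 0))*(-53 + (-66 + 76)/(-59 + 71)) = (2*0*1)*(-53 + 10/12) = 0*(-53 + 10*(1/12)) = 0*(-53 + 5/6) = 0*(-313/6) = 0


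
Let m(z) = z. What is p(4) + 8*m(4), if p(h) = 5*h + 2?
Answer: 54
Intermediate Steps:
p(h) = 2 + 5*h
p(4) + 8*m(4) = (2 + 5*4) + 8*4 = (2 + 20) + 32 = 22 + 32 = 54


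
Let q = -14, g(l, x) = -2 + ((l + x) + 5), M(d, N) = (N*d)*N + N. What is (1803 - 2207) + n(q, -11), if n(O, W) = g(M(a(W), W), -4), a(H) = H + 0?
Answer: -1747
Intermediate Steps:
a(H) = H
M(d, N) = N + d*N² (M(d, N) = d*N² + N = N + d*N²)
g(l, x) = 3 + l + x (g(l, x) = -2 + (5 + l + x) = 3 + l + x)
n(O, W) = -1 + W*(1 + W²) (n(O, W) = 3 + W*(1 + W*W) - 4 = 3 + W*(1 + W²) - 4 = -1 + W*(1 + W²))
(1803 - 2207) + n(q, -11) = (1803 - 2207) + (-1 - 11 + (-11)³) = -404 + (-1 - 11 - 1331) = -404 - 1343 = -1747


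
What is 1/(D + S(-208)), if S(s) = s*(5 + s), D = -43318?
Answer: -1/1094 ≈ -0.00091408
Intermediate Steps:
1/(D + S(-208)) = 1/(-43318 - 208*(5 - 208)) = 1/(-43318 - 208*(-203)) = 1/(-43318 + 42224) = 1/(-1094) = -1/1094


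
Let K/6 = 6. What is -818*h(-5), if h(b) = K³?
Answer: -38164608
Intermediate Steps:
K = 36 (K = 6*6 = 36)
h(b) = 46656 (h(b) = 36³ = 46656)
-818*h(-5) = -818*46656 = -38164608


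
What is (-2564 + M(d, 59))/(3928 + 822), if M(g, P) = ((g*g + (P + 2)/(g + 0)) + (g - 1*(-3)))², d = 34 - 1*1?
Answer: 27600128/103455 ≈ 266.78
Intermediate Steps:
d = 33 (d = 34 - 1 = 33)
M(g, P) = (3 + g + g² + (2 + P)/g)² (M(g, P) = ((g² + (2 + P)/g) + (g + 3))² = ((g² + (2 + P)/g) + (3 + g))² = (3 + g + g² + (2 + P)/g)²)
(-2564 + M(d, 59))/(3928 + 822) = (-2564 + (2 + 59 + 33² + 33³ + 3*33)²/33²)/(3928 + 822) = (-2564 + (2 + 59 + 1089 + 35937 + 99)²/1089)/4750 = (-2564 + (1/1089)*37186²)*(1/4750) = (-2564 + (1/1089)*1382798596)*(1/4750) = (-2564 + 1382798596/1089)*(1/4750) = (1380006400/1089)*(1/4750) = 27600128/103455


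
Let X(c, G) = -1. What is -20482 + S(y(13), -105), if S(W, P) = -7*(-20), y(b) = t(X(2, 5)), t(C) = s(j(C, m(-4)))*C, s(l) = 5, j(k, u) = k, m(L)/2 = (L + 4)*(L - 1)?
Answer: -20342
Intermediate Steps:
m(L) = 2*(-1 + L)*(4 + L) (m(L) = 2*((L + 4)*(L - 1)) = 2*((4 + L)*(-1 + L)) = 2*((-1 + L)*(4 + L)) = 2*(-1 + L)*(4 + L))
t(C) = 5*C
y(b) = -5 (y(b) = 5*(-1) = -5)
S(W, P) = 140
-20482 + S(y(13), -105) = -20482 + 140 = -20342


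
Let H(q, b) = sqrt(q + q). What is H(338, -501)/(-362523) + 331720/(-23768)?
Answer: -15032093441/1077055833 ≈ -13.957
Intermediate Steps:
H(q, b) = sqrt(2)*sqrt(q) (H(q, b) = sqrt(2*q) = sqrt(2)*sqrt(q))
H(338, -501)/(-362523) + 331720/(-23768) = (sqrt(2)*sqrt(338))/(-362523) + 331720/(-23768) = (sqrt(2)*(13*sqrt(2)))*(-1/362523) + 331720*(-1/23768) = 26*(-1/362523) - 41465/2971 = -26/362523 - 41465/2971 = -15032093441/1077055833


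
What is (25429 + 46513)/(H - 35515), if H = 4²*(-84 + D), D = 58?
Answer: -71942/35931 ≈ -2.0022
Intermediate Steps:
H = -416 (H = 4²*(-84 + 58) = 16*(-26) = -416)
(25429 + 46513)/(H - 35515) = (25429 + 46513)/(-416 - 35515) = 71942/(-35931) = 71942*(-1/35931) = -71942/35931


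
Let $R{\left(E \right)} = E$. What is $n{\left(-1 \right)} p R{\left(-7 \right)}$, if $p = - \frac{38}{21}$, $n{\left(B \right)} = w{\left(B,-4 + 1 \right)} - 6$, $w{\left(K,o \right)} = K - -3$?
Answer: $- \frac{152}{3} \approx -50.667$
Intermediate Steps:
$w{\left(K,o \right)} = 3 + K$ ($w{\left(K,o \right)} = K + 3 = 3 + K$)
$n{\left(B \right)} = -3 + B$ ($n{\left(B \right)} = \left(3 + B\right) - 6 = -3 + B$)
$p = - \frac{38}{21}$ ($p = \left(-38\right) \frac{1}{21} = - \frac{38}{21} \approx -1.8095$)
$n{\left(-1 \right)} p R{\left(-7 \right)} = \left(-3 - 1\right) \left(- \frac{38}{21}\right) \left(-7\right) = \left(-4\right) \left(- \frac{38}{21}\right) \left(-7\right) = \frac{152}{21} \left(-7\right) = - \frac{152}{3}$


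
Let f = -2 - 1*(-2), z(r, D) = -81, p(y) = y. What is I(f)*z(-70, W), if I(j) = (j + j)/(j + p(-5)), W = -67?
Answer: 0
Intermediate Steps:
f = 0 (f = -2 + 2 = 0)
I(j) = 2*j/(-5 + j) (I(j) = (j + j)/(j - 5) = (2*j)/(-5 + j) = 2*j/(-5 + j))
I(f)*z(-70, W) = (2*0/(-5 + 0))*(-81) = (2*0/(-5))*(-81) = (2*0*(-⅕))*(-81) = 0*(-81) = 0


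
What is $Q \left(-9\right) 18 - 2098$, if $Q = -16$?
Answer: $494$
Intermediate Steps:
$Q \left(-9\right) 18 - 2098 = \left(-16\right) \left(-9\right) 18 - 2098 = 144 \cdot 18 - 2098 = 2592 - 2098 = 494$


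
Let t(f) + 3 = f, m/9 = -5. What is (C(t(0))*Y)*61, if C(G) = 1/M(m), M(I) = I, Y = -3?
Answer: 61/15 ≈ 4.0667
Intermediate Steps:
m = -45 (m = 9*(-5) = -45)
t(f) = -3 + f
C(G) = -1/45 (C(G) = 1/(-45) = -1/45)
(C(t(0))*Y)*61 = -1/45*(-3)*61 = (1/15)*61 = 61/15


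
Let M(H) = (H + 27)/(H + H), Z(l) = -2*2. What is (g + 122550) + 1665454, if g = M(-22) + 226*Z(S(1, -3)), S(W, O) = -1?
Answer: 78632395/44 ≈ 1.7871e+6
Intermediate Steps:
Z(l) = -4
M(H) = (27 + H)/(2*H) (M(H) = (27 + H)/((2*H)) = (27 + H)*(1/(2*H)) = (27 + H)/(2*H))
g = -39781/44 (g = (½)*(27 - 22)/(-22) + 226*(-4) = (½)*(-1/22)*5 - 904 = -5/44 - 904 = -39781/44 ≈ -904.11)
(g + 122550) + 1665454 = (-39781/44 + 122550) + 1665454 = 5352419/44 + 1665454 = 78632395/44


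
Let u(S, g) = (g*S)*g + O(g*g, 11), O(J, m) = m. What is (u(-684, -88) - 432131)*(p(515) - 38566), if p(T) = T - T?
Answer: 220945231056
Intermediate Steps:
p(T) = 0
u(S, g) = 11 + S*g² (u(S, g) = (g*S)*g + 11 = (S*g)*g + 11 = S*g² + 11 = 11 + S*g²)
(u(-684, -88) - 432131)*(p(515) - 38566) = ((11 - 684*(-88)²) - 432131)*(0 - 38566) = ((11 - 684*7744) - 432131)*(-38566) = ((11 - 5296896) - 432131)*(-38566) = (-5296885 - 432131)*(-38566) = -5729016*(-38566) = 220945231056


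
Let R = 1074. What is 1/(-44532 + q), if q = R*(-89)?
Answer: -1/140118 ≈ -7.1368e-6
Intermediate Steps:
q = -95586 (q = 1074*(-89) = -95586)
1/(-44532 + q) = 1/(-44532 - 95586) = 1/(-140118) = -1/140118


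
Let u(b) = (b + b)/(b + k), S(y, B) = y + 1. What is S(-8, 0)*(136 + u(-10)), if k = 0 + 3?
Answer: -972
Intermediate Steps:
k = 3
S(y, B) = 1 + y
u(b) = 2*b/(3 + b) (u(b) = (b + b)/(b + 3) = (2*b)/(3 + b) = 2*b/(3 + b))
S(-8, 0)*(136 + u(-10)) = (1 - 8)*(136 + 2*(-10)/(3 - 10)) = -7*(136 + 2*(-10)/(-7)) = -7*(136 + 2*(-10)*(-⅐)) = -7*(136 + 20/7) = -7*972/7 = -972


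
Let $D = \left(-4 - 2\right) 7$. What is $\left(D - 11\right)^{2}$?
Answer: $2809$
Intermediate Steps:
$D = -42$ ($D = \left(-6\right) 7 = -42$)
$\left(D - 11\right)^{2} = \left(-42 - 11\right)^{2} = \left(-53\right)^{2} = 2809$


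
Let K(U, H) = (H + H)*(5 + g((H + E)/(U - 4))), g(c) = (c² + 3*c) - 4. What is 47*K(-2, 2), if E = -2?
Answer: 188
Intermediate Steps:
g(c) = -4 + c² + 3*c
K(U, H) = 2*H*(1 + (-2 + H)²/(-4 + U)² + 3*(-2 + H)/(-4 + U)) (K(U, H) = (H + H)*(5 + (-4 + ((H - 2)/(U - 4))² + 3*((H - 2)/(U - 4)))) = (2*H)*(5 + (-4 + ((-2 + H)/(-4 + U))² + 3*((-2 + H)/(-4 + U)))) = (2*H)*(5 + (-4 + (-2 + H)²/(-4 + U)² + 3*(-2 + H)/(-4 + U))) = (2*H)*(1 + (-2 + H)²/(-4 + U)² + 3*(-2 + H)/(-4 + U)) = 2*H*(1 + (-2 + H)²/(-4 + U)² + 3*(-2 + H)/(-4 + U)))
47*K(-2, 2) = 47*(2*2*((-4 - 2)² + (-2 + 2)² + 3*(-4 - 2)*(-2 + 2))/(-4 - 2)²) = 47*(2*2*((-6)² + 0² + 3*(-6)*0)/(-6)²) = 47*(2*2*(1/36)*(36 + 0 + 0)) = 47*(2*2*(1/36)*36) = 47*4 = 188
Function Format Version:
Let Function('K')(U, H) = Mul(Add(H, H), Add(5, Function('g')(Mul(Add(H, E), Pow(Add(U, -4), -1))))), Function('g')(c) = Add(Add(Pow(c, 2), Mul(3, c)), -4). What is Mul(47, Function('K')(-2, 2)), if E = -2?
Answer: 188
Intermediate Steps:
Function('g')(c) = Add(-4, Pow(c, 2), Mul(3, c))
Function('K')(U, H) = Mul(2, H, Add(1, Mul(Pow(Add(-4, U), -2), Pow(Add(-2, H), 2)), Mul(3, Pow(Add(-4, U), -1), Add(-2, H)))) (Function('K')(U, H) = Mul(Add(H, H), Add(5, Add(-4, Pow(Mul(Add(H, -2), Pow(Add(U, -4), -1)), 2), Mul(3, Mul(Add(H, -2), Pow(Add(U, -4), -1)))))) = Mul(Mul(2, H), Add(5, Add(-4, Pow(Mul(Add(-2, H), Pow(Add(-4, U), -1)), 2), Mul(3, Mul(Add(-2, H), Pow(Add(-4, U), -1)))))) = Mul(Mul(2, H), Add(5, Add(-4, Pow(Mul(Pow(Add(-4, U), -1), Add(-2, H)), 2), Mul(3, Mul(Pow(Add(-4, U), -1), Add(-2, H)))))) = Mul(Mul(2, H), Add(5, Add(-4, Mul(Pow(Add(-4, U), -2), Pow(Add(-2, H), 2)), Mul(3, Pow(Add(-4, U), -1), Add(-2, H))))) = Mul(Mul(2, H), Add(1, Mul(Pow(Add(-4, U), -2), Pow(Add(-2, H), 2)), Mul(3, Pow(Add(-4, U), -1), Add(-2, H)))) = Mul(2, H, Add(1, Mul(Pow(Add(-4, U), -2), Pow(Add(-2, H), 2)), Mul(3, Pow(Add(-4, U), -1), Add(-2, H)))))
Mul(47, Function('K')(-2, 2)) = Mul(47, Mul(2, 2, Pow(Add(-4, -2), -2), Add(Pow(Add(-4, -2), 2), Pow(Add(-2, 2), 2), Mul(3, Add(-4, -2), Add(-2, 2))))) = Mul(47, Mul(2, 2, Pow(-6, -2), Add(Pow(-6, 2), Pow(0, 2), Mul(3, -6, 0)))) = Mul(47, Mul(2, 2, Rational(1, 36), Add(36, 0, 0))) = Mul(47, Mul(2, 2, Rational(1, 36), 36)) = Mul(47, 4) = 188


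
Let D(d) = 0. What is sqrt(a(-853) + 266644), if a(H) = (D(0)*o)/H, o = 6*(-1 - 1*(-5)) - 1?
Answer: 2*sqrt(66661) ≈ 516.38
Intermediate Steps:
o = 23 (o = 6*(-1 + 5) - 1 = 6*4 - 1 = 24 - 1 = 23)
a(H) = 0 (a(H) = (0*23)/H = 0/H = 0)
sqrt(a(-853) + 266644) = sqrt(0 + 266644) = sqrt(266644) = 2*sqrt(66661)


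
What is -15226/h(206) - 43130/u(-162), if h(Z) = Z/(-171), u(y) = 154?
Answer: 98019176/7931 ≈ 12359.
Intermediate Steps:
h(Z) = -Z/171 (h(Z) = Z*(-1/171) = -Z/171)
-15226/h(206) - 43130/u(-162) = -15226/((-1/171*206)) - 43130/154 = -15226/(-206/171) - 43130*1/154 = -15226*(-171/206) - 21565/77 = 1301823/103 - 21565/77 = 98019176/7931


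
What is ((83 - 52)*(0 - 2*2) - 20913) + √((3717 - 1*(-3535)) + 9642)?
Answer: -21037 + √16894 ≈ -20907.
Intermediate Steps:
((83 - 52)*(0 - 2*2) - 20913) + √((3717 - 1*(-3535)) + 9642) = (31*(0 - 4) - 20913) + √((3717 + 3535) + 9642) = (31*(-4) - 20913) + √(7252 + 9642) = (-124 - 20913) + √16894 = -21037 + √16894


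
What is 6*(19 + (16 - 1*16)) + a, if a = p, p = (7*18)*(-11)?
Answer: -1272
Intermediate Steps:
p = -1386 (p = 126*(-11) = -1386)
a = -1386
6*(19 + (16 - 1*16)) + a = 6*(19 + (16 - 1*16)) - 1386 = 6*(19 + (16 - 16)) - 1386 = 6*(19 + 0) - 1386 = 6*19 - 1386 = 114 - 1386 = -1272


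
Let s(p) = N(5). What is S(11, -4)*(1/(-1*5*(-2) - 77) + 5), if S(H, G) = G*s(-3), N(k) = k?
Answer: -6680/67 ≈ -99.702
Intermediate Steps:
s(p) = 5
S(H, G) = 5*G (S(H, G) = G*5 = 5*G)
S(11, -4)*(1/(-1*5*(-2) - 77) + 5) = (5*(-4))*(1/(-1*5*(-2) - 77) + 5) = -20*(1/(-5*(-2) - 77) + 5) = -20*(1/(10 - 77) + 5) = -20*(1/(-67) + 5) = -20*(-1/67 + 5) = -20*334/67 = -6680/67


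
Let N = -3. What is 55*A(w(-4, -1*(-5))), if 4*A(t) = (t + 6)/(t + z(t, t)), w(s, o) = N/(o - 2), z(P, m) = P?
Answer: -275/8 ≈ -34.375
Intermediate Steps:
w(s, o) = -3/(-2 + o) (w(s, o) = -3/(o - 2) = -3/(-2 + o))
A(t) = (6 + t)/(8*t) (A(t) = ((t + 6)/(t + t))/4 = ((6 + t)/((2*t)))/4 = ((6 + t)*(1/(2*t)))/4 = ((6 + t)/(2*t))/4 = (6 + t)/(8*t))
55*A(w(-4, -1*(-5))) = 55*((6 - 3/(-2 - 1*(-5)))/(8*((-3/(-2 - 1*(-5)))))) = 55*((6 - 3/(-2 + 5))/(8*((-3/(-2 + 5))))) = 55*((6 - 3/3)/(8*((-3/3)))) = 55*((6 - 3*⅓)/(8*((-3*⅓)))) = 55*((⅛)*(6 - 1)/(-1)) = 55*((⅛)*(-1)*5) = 55*(-5/8) = -275/8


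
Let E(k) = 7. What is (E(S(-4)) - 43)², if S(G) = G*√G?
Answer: 1296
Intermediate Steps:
S(G) = G^(3/2)
(E(S(-4)) - 43)² = (7 - 43)² = (-36)² = 1296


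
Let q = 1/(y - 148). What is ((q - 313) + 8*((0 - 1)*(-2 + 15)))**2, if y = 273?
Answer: 2716911376/15625 ≈ 1.7388e+5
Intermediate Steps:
q = 1/125 (q = 1/(273 - 148) = 1/125 ≈ 0.0080000)
((q - 313) + 8*((0 - 1)*(-2 + 15)))**2 = ((1/125 - 313) + 8*((0 - 1)*(-2 + 15)))**2 = (-39124/125 + 8*(-1*13))**2 = (-39124/125 + 8*(-13))**2 = (-39124/125 - 104)**2 = (-52124/125)**2 = 2716911376/15625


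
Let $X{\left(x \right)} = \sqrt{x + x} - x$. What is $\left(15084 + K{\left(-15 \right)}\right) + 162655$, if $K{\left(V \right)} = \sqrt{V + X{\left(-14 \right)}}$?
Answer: $177739 + \sqrt{-1 + 2 i \sqrt{7}} \approx 1.7774 \cdot 10^{5} + 1.7868 i$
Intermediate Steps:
$X{\left(x \right)} = - x + \sqrt{2} \sqrt{x}$ ($X{\left(x \right)} = \sqrt{2 x} - x = \sqrt{2} \sqrt{x} - x = - x + \sqrt{2} \sqrt{x}$)
$K{\left(V \right)} = \sqrt{14 + V + 2 i \sqrt{7}}$ ($K{\left(V \right)} = \sqrt{V + \left(\left(-1\right) \left(-14\right) + \sqrt{2} \sqrt{-14}\right)} = \sqrt{V + \left(14 + \sqrt{2} i \sqrt{14}\right)} = \sqrt{V + \left(14 + 2 i \sqrt{7}\right)} = \sqrt{14 + V + 2 i \sqrt{7}}$)
$\left(15084 + K{\left(-15 \right)}\right) + 162655 = \left(15084 + \sqrt{14 - 15 + 2 i \sqrt{7}}\right) + 162655 = \left(15084 + \sqrt{-1 + 2 i \sqrt{7}}\right) + 162655 = 177739 + \sqrt{-1 + 2 i \sqrt{7}}$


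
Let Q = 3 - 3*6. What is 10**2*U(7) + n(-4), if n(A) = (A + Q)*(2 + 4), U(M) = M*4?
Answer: 2686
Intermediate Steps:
Q = -15 (Q = 3 - 18 = -15)
U(M) = 4*M
n(A) = -90 + 6*A (n(A) = (A - 15)*(2 + 4) = (-15 + A)*6 = -90 + 6*A)
10**2*U(7) + n(-4) = 10**2*(4*7) + (-90 + 6*(-4)) = 100*28 + (-90 - 24) = 2800 - 114 = 2686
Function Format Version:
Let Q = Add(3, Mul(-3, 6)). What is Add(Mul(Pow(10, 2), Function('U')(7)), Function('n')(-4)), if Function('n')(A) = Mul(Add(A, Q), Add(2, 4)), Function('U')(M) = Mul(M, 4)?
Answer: 2686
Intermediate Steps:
Q = -15 (Q = Add(3, -18) = -15)
Function('U')(M) = Mul(4, M)
Function('n')(A) = Add(-90, Mul(6, A)) (Function('n')(A) = Mul(Add(A, -15), Add(2, 4)) = Mul(Add(-15, A), 6) = Add(-90, Mul(6, A)))
Add(Mul(Pow(10, 2), Function('U')(7)), Function('n')(-4)) = Add(Mul(Pow(10, 2), Mul(4, 7)), Add(-90, Mul(6, -4))) = Add(Mul(100, 28), Add(-90, -24)) = Add(2800, -114) = 2686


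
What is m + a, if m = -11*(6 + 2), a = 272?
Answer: 184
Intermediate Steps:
m = -88 (m = -11*8 = -88)
m + a = -88 + 272 = 184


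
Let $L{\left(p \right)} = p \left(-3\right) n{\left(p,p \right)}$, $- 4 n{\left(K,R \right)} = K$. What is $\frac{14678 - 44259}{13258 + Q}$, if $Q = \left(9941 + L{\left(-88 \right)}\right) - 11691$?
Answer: $- \frac{29581}{17316} \approx -1.7083$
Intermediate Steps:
$n{\left(K,R \right)} = - \frac{K}{4}$
$L{\left(p \right)} = \frac{3 p^{2}}{4}$ ($L{\left(p \right)} = p \left(-3\right) \left(- \frac{p}{4}\right) = - 3 p \left(- \frac{p}{4}\right) = \frac{3 p^{2}}{4}$)
$Q = 4058$ ($Q = \left(9941 + \frac{3 \left(-88\right)^{2}}{4}\right) - 11691 = \left(9941 + \frac{3}{4} \cdot 7744\right) - 11691 = \left(9941 + 5808\right) - 11691 = 15749 - 11691 = 4058$)
$\frac{14678 - 44259}{13258 + Q} = \frac{14678 - 44259}{13258 + 4058} = - \frac{29581}{17316}$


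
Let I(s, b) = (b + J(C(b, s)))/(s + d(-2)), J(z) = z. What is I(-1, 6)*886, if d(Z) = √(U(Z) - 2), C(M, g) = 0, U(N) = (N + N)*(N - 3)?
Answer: 5316/17 + 15948*√2/17 ≈ 1639.4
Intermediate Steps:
U(N) = 2*N*(-3 + N) (U(N) = (2*N)*(-3 + N) = 2*N*(-3 + N))
d(Z) = √(-2 + 2*Z*(-3 + Z)) (d(Z) = √(2*Z*(-3 + Z) - 2) = √(-2 + 2*Z*(-3 + Z)))
I(s, b) = b/(s + 3*√2) (I(s, b) = (b + 0)/(s + √2*√(-1 - 2*(-3 - 2))) = b/(s + √2*√(-1 - 2*(-5))) = b/(s + √2*√(-1 + 10)) = b/(s + √2*√9) = b/(s + √2*3) = b/(s + 3*√2))
I(-1, 6)*886 = (6/(-1 + 3*√2))*886 = 5316/(-1 + 3*√2)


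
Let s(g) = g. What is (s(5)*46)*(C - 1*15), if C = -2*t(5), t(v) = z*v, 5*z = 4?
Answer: -5290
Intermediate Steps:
z = ⅘ (z = (⅕)*4 = ⅘ ≈ 0.80000)
t(v) = 4*v/5
C = -8 (C = -8*5/5 = -2*4 = -8)
(s(5)*46)*(C - 1*15) = (5*46)*(-8 - 1*15) = 230*(-8 - 15) = 230*(-23) = -5290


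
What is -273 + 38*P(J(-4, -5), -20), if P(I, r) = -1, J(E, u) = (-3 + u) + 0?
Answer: -311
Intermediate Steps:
J(E, u) = -3 + u
-273 + 38*P(J(-4, -5), -20) = -273 + 38*(-1) = -273 - 38 = -311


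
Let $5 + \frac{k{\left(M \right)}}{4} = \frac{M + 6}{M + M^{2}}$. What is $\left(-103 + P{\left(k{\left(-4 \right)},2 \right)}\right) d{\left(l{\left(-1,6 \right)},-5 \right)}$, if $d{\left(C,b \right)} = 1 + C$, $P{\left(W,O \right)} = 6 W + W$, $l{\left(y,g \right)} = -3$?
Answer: $\frac{1430}{3} \approx 476.67$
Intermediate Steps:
$k{\left(M \right)} = -20 + \frac{4 \left(6 + M\right)}{M + M^{2}}$ ($k{\left(M \right)} = -20 + 4 \frac{M + 6}{M + M^{2}} = -20 + 4 \frac{6 + M}{M + M^{2}} = -20 + \frac{4 \left(6 + M\right)}{M + M^{2}}$)
$P{\left(W,O \right)} = 7 W$
$\left(-103 + P{\left(k{\left(-4 \right)},2 \right)}\right) d{\left(l{\left(-1,6 \right)},-5 \right)} = \left(-103 + 7 \frac{4 \left(6 - 5 \left(-4\right)^{2} - -16\right)}{\left(-4\right) \left(1 - 4\right)}\right) \left(1 - 3\right) = \left(-103 + 7 \cdot 4 \left(- \frac{1}{4}\right) \frac{1}{-3} \left(6 - 80 + 16\right)\right) \left(-2\right) = \left(-103 + 7 \cdot 4 \left(- \frac{1}{4}\right) \left(- \frac{1}{3}\right) \left(6 - 80 + 16\right)\right) \left(-2\right) = \left(-103 + 7 \cdot 4 \left(- \frac{1}{4}\right) \left(- \frac{1}{3}\right) \left(-58\right)\right) \left(-2\right) = \left(-103 + 7 \left(- \frac{58}{3}\right)\right) \left(-2\right) = \left(-103 - \frac{406}{3}\right) \left(-2\right) = \left(- \frac{715}{3}\right) \left(-2\right) = \frac{1430}{3}$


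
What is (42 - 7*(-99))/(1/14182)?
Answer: 10423770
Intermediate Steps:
(42 - 7*(-99))/(1/14182) = (42 + 693)/(1/14182) = 735*14182 = 10423770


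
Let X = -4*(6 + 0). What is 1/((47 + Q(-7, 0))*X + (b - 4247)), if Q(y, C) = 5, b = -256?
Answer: -1/5751 ≈ -0.00017388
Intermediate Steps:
X = -24 (X = -4*6 = -24)
1/((47 + Q(-7, 0))*X + (b - 4247)) = 1/((47 + 5)*(-24) + (-256 - 4247)) = 1/(52*(-24) - 4503) = 1/(-1248 - 4503) = 1/(-5751) = -1/5751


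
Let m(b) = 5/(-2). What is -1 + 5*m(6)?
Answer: -27/2 ≈ -13.500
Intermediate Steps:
m(b) = -5/2 (m(b) = 5*(-½) = -5/2)
-1 + 5*m(6) = -1 + 5*(-5/2) = -1 - 25/2 = -27/2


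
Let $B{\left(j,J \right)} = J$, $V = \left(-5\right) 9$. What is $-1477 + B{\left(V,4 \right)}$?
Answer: $-1473$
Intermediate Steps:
$V = -45$
$-1477 + B{\left(V,4 \right)} = -1477 + 4 = -1473$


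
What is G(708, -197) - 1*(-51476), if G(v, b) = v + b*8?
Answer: 50608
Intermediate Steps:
G(v, b) = v + 8*b
G(708, -197) - 1*(-51476) = (708 + 8*(-197)) - 1*(-51476) = (708 - 1576) + 51476 = -868 + 51476 = 50608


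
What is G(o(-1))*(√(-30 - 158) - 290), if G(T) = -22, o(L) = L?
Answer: 6380 - 44*I*√47 ≈ 6380.0 - 301.65*I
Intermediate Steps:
G(o(-1))*(√(-30 - 158) - 290) = -22*(√(-30 - 158) - 290) = -22*(√(-188) - 290) = -22*(2*I*√47 - 290) = -22*(-290 + 2*I*√47) = 6380 - 44*I*√47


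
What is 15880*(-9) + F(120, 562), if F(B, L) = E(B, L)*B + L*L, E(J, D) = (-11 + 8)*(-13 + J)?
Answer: 134404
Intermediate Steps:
E(J, D) = 39 - 3*J (E(J, D) = -3*(-13 + J) = 39 - 3*J)
F(B, L) = L² + B*(39 - 3*B) (F(B, L) = (39 - 3*B)*B + L*L = B*(39 - 3*B) + L² = L² + B*(39 - 3*B))
15880*(-9) + F(120, 562) = 15880*(-9) + (562² - 3*120*(-13 + 120)) = -142920 + (315844 - 3*120*107) = -142920 + (315844 - 38520) = -142920 + 277324 = 134404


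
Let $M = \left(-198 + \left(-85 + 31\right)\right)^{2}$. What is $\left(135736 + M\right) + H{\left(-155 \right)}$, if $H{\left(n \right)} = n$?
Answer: $199085$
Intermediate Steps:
$M = 63504$ ($M = \left(-198 - 54\right)^{2} = \left(-252\right)^{2} = 63504$)
$\left(135736 + M\right) + H{\left(-155 \right)} = \left(135736 + 63504\right) - 155 = 199240 - 155 = 199085$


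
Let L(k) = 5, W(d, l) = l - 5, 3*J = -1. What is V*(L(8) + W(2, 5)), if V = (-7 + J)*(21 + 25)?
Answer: -5060/3 ≈ -1686.7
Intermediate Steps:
J = -⅓ (J = (⅓)*(-1) = -⅓ ≈ -0.33333)
W(d, l) = -5 + l
V = -1012/3 (V = (-7 - ⅓)*(21 + 25) = -22/3*46 = -1012/3 ≈ -337.33)
V*(L(8) + W(2, 5)) = -1012*(5 + (-5 + 5))/3 = -1012*(5 + 0)/3 = -1012/3*5 = -5060/3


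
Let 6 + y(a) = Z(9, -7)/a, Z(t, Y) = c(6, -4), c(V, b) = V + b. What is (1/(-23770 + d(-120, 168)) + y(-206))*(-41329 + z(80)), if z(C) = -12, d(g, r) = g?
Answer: 611351245433/2460670 ≈ 2.4845e+5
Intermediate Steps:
Z(t, Y) = 2 (Z(t, Y) = 6 - 4 = 2)
y(a) = -6 + 2/a
(1/(-23770 + d(-120, 168)) + y(-206))*(-41329 + z(80)) = (1/(-23770 - 120) + (-6 + 2/(-206)))*(-41329 - 12) = (1/(-23890) + (-6 + 2*(-1/206)))*(-41341) = (-1/23890 + (-6 - 1/103))*(-41341) = (-1/23890 - 619/103)*(-41341) = -14788013/2460670*(-41341) = 611351245433/2460670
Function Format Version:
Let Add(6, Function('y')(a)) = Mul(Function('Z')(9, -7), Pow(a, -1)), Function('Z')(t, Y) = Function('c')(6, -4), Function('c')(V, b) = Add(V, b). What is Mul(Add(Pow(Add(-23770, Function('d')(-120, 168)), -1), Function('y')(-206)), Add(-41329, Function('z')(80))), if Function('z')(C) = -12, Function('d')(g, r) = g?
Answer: Rational(611351245433, 2460670) ≈ 2.4845e+5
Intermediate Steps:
Function('Z')(t, Y) = 2 (Function('Z')(t, Y) = Add(6, -4) = 2)
Function('y')(a) = Add(-6, Mul(2, Pow(a, -1)))
Mul(Add(Pow(Add(-23770, Function('d')(-120, 168)), -1), Function('y')(-206)), Add(-41329, Function('z')(80))) = Mul(Add(Pow(Add(-23770, -120), -1), Add(-6, Mul(2, Pow(-206, -1)))), Add(-41329, -12)) = Mul(Add(Pow(-23890, -1), Add(-6, Mul(2, Rational(-1, 206)))), -41341) = Mul(Add(Rational(-1, 23890), Add(-6, Rational(-1, 103))), -41341) = Mul(Add(Rational(-1, 23890), Rational(-619, 103)), -41341) = Mul(Rational(-14788013, 2460670), -41341) = Rational(611351245433, 2460670)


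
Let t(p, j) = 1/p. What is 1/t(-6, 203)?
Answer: -6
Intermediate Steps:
1/t(-6, 203) = 1/(1/(-6)) = 1/(-⅙) = -6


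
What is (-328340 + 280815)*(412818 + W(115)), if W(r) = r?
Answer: -19624640825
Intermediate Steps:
(-328340 + 280815)*(412818 + W(115)) = (-328340 + 280815)*(412818 + 115) = -47525*412933 = -19624640825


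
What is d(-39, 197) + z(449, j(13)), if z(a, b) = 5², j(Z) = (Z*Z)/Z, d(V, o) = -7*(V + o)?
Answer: -1081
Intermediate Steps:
d(V, o) = -7*V - 7*o
j(Z) = Z (j(Z) = Z²/Z = Z)
z(a, b) = 25
d(-39, 197) + z(449, j(13)) = (-7*(-39) - 7*197) + 25 = (273 - 1379) + 25 = -1106 + 25 = -1081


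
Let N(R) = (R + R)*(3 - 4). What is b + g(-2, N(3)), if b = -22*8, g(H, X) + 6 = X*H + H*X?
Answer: -158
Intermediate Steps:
N(R) = -2*R (N(R) = (2*R)*(-1) = -2*R)
g(H, X) = -6 + 2*H*X (g(H, X) = -6 + (X*H + H*X) = -6 + (H*X + H*X) = -6 + 2*H*X)
b = -176
b + g(-2, N(3)) = -176 + (-6 + 2*(-2)*(-2*3)) = -176 + (-6 + 2*(-2)*(-6)) = -176 + (-6 + 24) = -176 + 18 = -158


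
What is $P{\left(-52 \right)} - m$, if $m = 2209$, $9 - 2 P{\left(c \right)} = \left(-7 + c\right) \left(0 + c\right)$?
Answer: $- \frac{7477}{2} \approx -3738.5$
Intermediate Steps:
$P{\left(c \right)} = \frac{9}{2} - \frac{c \left(-7 + c\right)}{2}$ ($P{\left(c \right)} = \frac{9}{2} - \frac{\left(-7 + c\right) \left(0 + c\right)}{2} = \frac{9}{2} - \frac{\left(-7 + c\right) c}{2} = \frac{9}{2} - \frac{c \left(-7 + c\right)}{2}$)
$P{\left(-52 \right)} - m = \left(\frac{9}{2} - \frac{\left(-52\right)^{2}}{2} + \frac{7}{2} \left(-52\right)\right) - 2209 = \left(\frac{9}{2} - 1352 - 182\right) - 2209 = - \frac{3059}{2} - 2209 = - \frac{7477}{2}$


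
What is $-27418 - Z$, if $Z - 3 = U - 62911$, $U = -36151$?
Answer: $71641$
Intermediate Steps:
$Z = -99059$ ($Z = 3 - 99062 = -99059$)
$-27418 - Z = -27418 - -99059 = -27418 + 99059 = 71641$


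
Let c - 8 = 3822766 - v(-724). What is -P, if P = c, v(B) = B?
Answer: -3823498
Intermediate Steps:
c = 3823498 (c = 8 + (3822766 - 1*(-724)) = 8 + (3822766 + 724) = 8 + 3823490 = 3823498)
P = 3823498
-P = -1*3823498 = -3823498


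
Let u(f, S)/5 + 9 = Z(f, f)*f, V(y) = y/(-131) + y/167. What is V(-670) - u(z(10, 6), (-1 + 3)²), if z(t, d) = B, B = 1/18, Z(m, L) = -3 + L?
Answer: 332578945/7088148 ≈ 46.920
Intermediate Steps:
V(y) = -36*y/21877 (V(y) = y*(-1/131) + y*(1/167) = -y/131 + y/167 = -36*y/21877)
B = 1/18 ≈ 0.055556
z(t, d) = 1/18
u(f, S) = -45 + 5*f*(-3 + f) (u(f, S) = -45 + 5*((-3 + f)*f) = -45 + 5*(f*(-3 + f)) = -45 + 5*f*(-3 + f))
V(-670) - u(z(10, 6), (-1 + 3)²) = -36/21877*(-670) - (-45 + 5*(1/18)*(-3 + 1/18)) = 24120/21877 - (-45 + 5*(1/18)*(-53/18)) = 24120/21877 - (-45 - 265/324) = 24120/21877 - 1*(-14845/324) = 24120/21877 + 14845/324 = 332578945/7088148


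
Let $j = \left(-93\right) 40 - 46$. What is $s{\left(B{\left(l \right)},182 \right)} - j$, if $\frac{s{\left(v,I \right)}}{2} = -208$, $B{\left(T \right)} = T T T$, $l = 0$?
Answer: $3350$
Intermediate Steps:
$B{\left(T \right)} = T^{3}$ ($B{\left(T \right)} = T^{2} T = T^{3}$)
$s{\left(v,I \right)} = -416$ ($s{\left(v,I \right)} = 2 \left(-208\right) = -416$)
$j = -3766$ ($j = -3720 - 46 = -3766$)
$s{\left(B{\left(l \right)},182 \right)} - j = -416 - -3766 = -416 + 3766 = 3350$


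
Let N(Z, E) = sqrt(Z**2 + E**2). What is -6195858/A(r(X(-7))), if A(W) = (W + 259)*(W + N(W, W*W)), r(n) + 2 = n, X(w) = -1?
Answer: -1032643/1152 - 1032643*sqrt(10)/1152 ≈ -3731.0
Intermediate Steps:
N(Z, E) = sqrt(E**2 + Z**2)
r(n) = -2 + n
A(W) = (259 + W)*(W + sqrt(W**2 + W**4)) (A(W) = (W + 259)*(W + sqrt((W*W)**2 + W**2)) = (259 + W)*(W + sqrt((W**2)**2 + W**2)) = (259 + W)*(W + sqrt(W**4 + W**2)) = (259 + W)*(W + sqrt(W**2 + W**4)))
-6195858/A(r(X(-7))) = -6195858/((-2 - 1)**2 + 259*(-2 - 1) + 259*sqrt((-2 - 1)**2 + (-2 - 1)**4) + (-2 - 1)*sqrt((-2 - 1)**2 + (-2 - 1)**4)) = -6195858/((-3)**2 + 259*(-3) + 259*sqrt((-3)**2 + (-3)**4) - 3*sqrt((-3)**2 + (-3)**4)) = -6195858/(9 - 777 + 259*sqrt(9 + 81) - 3*sqrt(9 + 81)) = -6195858/(9 - 777 + 259*sqrt(90) - 9*sqrt(10)) = -6195858/(9 - 777 + 259*(3*sqrt(10)) - 9*sqrt(10)) = -6195858/(9 - 777 + 777*sqrt(10) - 9*sqrt(10)) = -6195858/(-768 + 768*sqrt(10))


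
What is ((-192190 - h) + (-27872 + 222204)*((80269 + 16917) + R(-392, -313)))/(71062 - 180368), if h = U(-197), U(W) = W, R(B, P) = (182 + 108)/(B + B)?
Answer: -1850836415847/10711988 ≈ -1.7278e+5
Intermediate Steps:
R(B, P) = 145/B (R(B, P) = 290/((2*B)) = 290*(1/(2*B)) = 145/B)
h = -197
((-192190 - h) + (-27872 + 222204)*((80269 + 16917) + R(-392, -313)))/(71062 - 180368) = ((-192190 - 1*(-197)) + (-27872 + 222204)*((80269 + 16917) + 145/(-392)))/(71062 - 180368) = ((-192190 + 197) + 194332*(97186 + 145*(-1/392)))/(-109306) = (-191993 + 194332*(97186 - 145/392))*(-1/109306) = (-191993 + 194332*(38096767/392))*(-1/109306) = (-191993 + 1850855231161/98)*(-1/109306) = (1850836415847/98)*(-1/109306) = -1850836415847/10711988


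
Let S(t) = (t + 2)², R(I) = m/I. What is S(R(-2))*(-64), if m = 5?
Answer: -16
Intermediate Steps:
R(I) = 5/I
S(t) = (2 + t)²
S(R(-2))*(-64) = (2 + 5/(-2))²*(-64) = (2 + 5*(-½))²*(-64) = (2 - 5/2)²*(-64) = (-½)²*(-64) = (¼)*(-64) = -16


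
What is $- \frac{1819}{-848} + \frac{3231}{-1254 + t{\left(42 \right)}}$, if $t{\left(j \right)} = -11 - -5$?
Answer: $- \frac{12443}{29680} \approx -0.41924$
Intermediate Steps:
$t{\left(j \right)} = -6$ ($t{\left(j \right)} = -11 + 5 = -6$)
$- \frac{1819}{-848} + \frac{3231}{-1254 + t{\left(42 \right)}} = - \frac{1819}{-848} + \frac{3231}{-1254 - 6} = \left(-1819\right) \left(- \frac{1}{848}\right) + \frac{3231}{-1260} = \frac{1819}{848} + 3231 \left(- \frac{1}{1260}\right) = \frac{1819}{848} - \frac{359}{140} = - \frac{12443}{29680}$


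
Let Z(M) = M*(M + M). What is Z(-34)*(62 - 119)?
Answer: -131784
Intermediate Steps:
Z(M) = 2*M² (Z(M) = M*(2*M) = 2*M²)
Z(-34)*(62 - 119) = (2*(-34)²)*(62 - 119) = (2*1156)*(-57) = 2312*(-57) = -131784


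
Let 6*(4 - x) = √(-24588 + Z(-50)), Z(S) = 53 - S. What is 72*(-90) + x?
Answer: -6476 - I*√24485/6 ≈ -6476.0 - 26.079*I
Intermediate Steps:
x = 4 - I*√24485/6 (x = 4 - √(-24588 + (53 - 1*(-50)))/6 = 4 - √(-24588 + (53 + 50))/6 = 4 - √(-24588 + 103)/6 = 4 - I*√24485/6 ≈ 4.0 - 26.079*I)
72*(-90) + x = 72*(-90) + (4 - I*√24485/6) = -6480 + (4 - I*√24485/6) = -6476 - I*√24485/6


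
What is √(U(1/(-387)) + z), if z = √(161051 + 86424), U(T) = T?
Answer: √(-43 + 83205*√9899)/129 ≈ 22.304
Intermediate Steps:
z = 5*√9899 (z = √247475 = 5*√9899 ≈ 497.47)
√(U(1/(-387)) + z) = √(1/(-387) + 5*√9899) = √(-1/387 + 5*√9899)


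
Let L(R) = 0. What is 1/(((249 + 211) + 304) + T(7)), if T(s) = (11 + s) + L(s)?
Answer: 1/782 ≈ 0.0012788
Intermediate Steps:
T(s) = 11 + s (T(s) = (11 + s) + 0 = 11 + s)
1/(((249 + 211) + 304) + T(7)) = 1/(((249 + 211) + 304) + (11 + 7)) = 1/((460 + 304) + 18) = 1/(764 + 18) = 1/782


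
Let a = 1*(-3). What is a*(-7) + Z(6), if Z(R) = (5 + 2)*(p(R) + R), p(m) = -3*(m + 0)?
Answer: -63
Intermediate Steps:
a = -3
p(m) = -3*m
Z(R) = -14*R (Z(R) = (5 + 2)*(-3*R + R) = 7*(-2*R) = -14*R)
a*(-7) + Z(6) = -3*(-7) - 14*6 = 21 - 84 = -63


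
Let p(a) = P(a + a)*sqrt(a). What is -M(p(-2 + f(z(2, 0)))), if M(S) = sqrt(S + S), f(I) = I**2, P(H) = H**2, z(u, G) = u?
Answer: -4*2**(3/4) ≈ -6.7272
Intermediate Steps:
p(a) = 4*a**(5/2) (p(a) = (a + a)**2*sqrt(a) = (2*a)**2*sqrt(a) = (4*a**2)*sqrt(a) = 4*a**(5/2))
M(S) = sqrt(2)*sqrt(S) (M(S) = sqrt(2*S) = sqrt(2)*sqrt(S))
-M(p(-2 + f(z(2, 0)))) = -sqrt(2)*sqrt(4*(-2 + 2**2)**(5/2)) = -sqrt(2)*sqrt(4*(-2 + 4)**(5/2)) = -sqrt(2)*sqrt(4*2**(5/2)) = -sqrt(2)*sqrt(4*(4*sqrt(2))) = -sqrt(2)*sqrt(16*sqrt(2)) = -sqrt(2)*4*2**(1/4) = -4*2**(3/4)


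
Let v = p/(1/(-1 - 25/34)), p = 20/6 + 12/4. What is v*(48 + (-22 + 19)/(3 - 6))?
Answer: -54929/102 ≈ -538.52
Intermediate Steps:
p = 19/3 (p = 20*(⅙) + 12*(¼) = 10/3 + 3 = 19/3 ≈ 6.3333)
v = -1121/102 (v = 19/(3*(1/(-1 - 25/34))) = 19/(3*(1/(-59/34))) = 19/(3*(-34/59)) = (19/3)*(-59/34) = -1121/102 ≈ -10.990)
v*(48 + (-22 + 19)/(3 - 6)) = -1121*(48 + (-22 + 19)/(3 - 6))/102 = -1121*(48 - 3/(-3))/102 = -1121*(48 - 3*(-⅓))/102 = -1121*(48 + 1)/102 = -1121/102*49 = -54929/102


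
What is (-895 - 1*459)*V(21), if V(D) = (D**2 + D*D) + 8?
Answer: -1205060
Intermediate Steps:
V(D) = 8 + 2*D**2 (V(D) = (D**2 + D**2) + 8 = 2*D**2 + 8 = 8 + 2*D**2)
(-895 - 1*459)*V(21) = (-895 - 1*459)*(8 + 2*21**2) = (-895 - 459)*(8 + 2*441) = -1354*(8 + 882) = -1354*890 = -1205060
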